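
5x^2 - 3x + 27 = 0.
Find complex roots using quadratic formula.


disc = (-3)^2 - 4*5*27 = 9 - 540 = -531
sqrt(|disc|) = sqrt(531) = 23.0434
Real part = 3/(2*5) = 0.3000
Imag part = 23.0434/(2*5) = 2.3043

0.3000 ± 2.3043i


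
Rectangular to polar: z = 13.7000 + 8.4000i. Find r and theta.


r = sqrt(187.69+70.56) = sqrt(258.25) = 16.0702
theta = atan2(8.4, 13.7) = 31.5141 degrees

r = 16.0702, theta = 31.5141 degrees


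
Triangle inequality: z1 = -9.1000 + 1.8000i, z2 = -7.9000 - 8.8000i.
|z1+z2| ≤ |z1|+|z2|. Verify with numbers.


|z1| = sqrt((-9.1)^2 + 1.8^2) = sqrt(86.05) = 9.2763
|z2| = sqrt((-7.9)^2 + (-8.8)^2) = sqrt(139.85) = 11.8258
z1+z2 = -17.0000 - 7.0000i
|z1+z2| = sqrt(338) = 18.3848
|z1|+|z2| = 9.2763 + 11.8258 = 21.1021

|z1+z2| = 18.3848 ≤ |z1|+|z2| = 21.1021 (verified)


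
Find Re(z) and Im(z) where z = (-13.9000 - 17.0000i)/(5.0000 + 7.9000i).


Multiply by conjugate: (-13.9000 - 17.0000i)(5.0000 - 7.9000i) / (5^2 + 7.9^2)
Numerator real = -13.9*5 - (17)*7.9 = -203.8
Numerator imag = -17*5 - (-13.9)*7.9 = 24.81
Denominator = 87.41
Re(z) = -203.8/87.41 = -2.3315
Im(z) = 24.81/87.41 = 0.2838

Re(z) = -2.3315, Im(z) = 0.2838


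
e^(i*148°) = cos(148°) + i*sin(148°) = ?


cos(148°) = -0.8480
sin(148°) = 0.5299

e^(i*148°) = -0.8480 + 0.5299i


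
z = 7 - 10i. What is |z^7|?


|z| = sqrt(49+100) = sqrt(149) = 12.2066
|z^7| = |z|^7 = (sqrt(149))^7 = 149^3 * sqrt(149) = 3307949*sqrt(149)

|z^7| = 3307949*sqrt(149) ≈ 40378663.4425


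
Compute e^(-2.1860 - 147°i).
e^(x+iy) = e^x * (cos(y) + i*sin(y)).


e^-2.1860 = 0.11237
cos(-147°) = -0.8387
sin(-147°) = -0.5446
Real = 0.11237*(-0.8387) = -0.0942
Imag = 0.11237*(-0.5446) = -0.0612

-0.0942 - 0.0612i


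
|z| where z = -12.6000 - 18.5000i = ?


|z| = sqrt((-12.6)^2 + (-18.5)^2) = sqrt(158.76 + 342.25) = sqrt(501.01) = 22.3833

|z| = 22.3833


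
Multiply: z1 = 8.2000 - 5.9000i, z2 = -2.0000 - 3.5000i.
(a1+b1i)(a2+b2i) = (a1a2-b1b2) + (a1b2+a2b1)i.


Real = 8.2*(-2) - (-5.9)*(-3.5) = -16.4 - 20.65 = -37.05
Imag = 8.2*(-3.5) - (2)*(-5.9) = -28.7 + 11.8 = -16.9

-37.0500 - 16.9000i


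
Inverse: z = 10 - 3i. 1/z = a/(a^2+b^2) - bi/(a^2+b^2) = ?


|z|^2 = 100+9 = 109
1/z = (10 + 3i)/109

1/z = 0.0917 + 0.0275i


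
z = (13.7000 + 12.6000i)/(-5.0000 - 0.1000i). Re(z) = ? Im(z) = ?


Multiply by conjugate: (13.7000 + 12.6000i)(-5.0000 + 0.1000i) / ((-5)^2 + (-0.1)^2)
Numerator real = 13.7*(-5) + 12.6*(-0.1) = -69.76
Numerator imag = 12.6*(-5) - 13.7*(-0.1) = -61.63
Denominator = 25.01
Re(z) = -69.76/25.01 = -2.7893
Im(z) = -61.63/25.01 = -2.4642

Re(z) = -2.7893, Im(z) = -2.4642


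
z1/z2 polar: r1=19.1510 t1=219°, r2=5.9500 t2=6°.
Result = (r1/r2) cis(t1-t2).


r = 19.1510 / 5.9500 = 3.2187
theta = 219° - 6° = 213° = 213° (mod 360)

3.2187 cis(213°)


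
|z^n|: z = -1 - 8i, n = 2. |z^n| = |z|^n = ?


|z| = sqrt(1+64) = sqrt(65) = 8.0623
|z^2| = |z|^2 = (sqrt(65))^2 = 65

|z^2| = 65


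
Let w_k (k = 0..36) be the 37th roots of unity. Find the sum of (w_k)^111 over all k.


The roots are w_k = w^k with w = e^(2*pi*i/37), and (w^k)^111 = (w^111)^k.
So S = 1 + u + u^2 + ... + u^(36) with u = w^111.
111 = 3*37 + 0, so 111 is a multiple of 37 and u = (w^37)^3 = 1.
Every one of the 37 terms equals 1: S = 37

S = 37


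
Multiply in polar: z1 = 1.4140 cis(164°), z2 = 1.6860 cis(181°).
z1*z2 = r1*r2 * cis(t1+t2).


r = 1.4140 * 1.6860 = 2.3840
theta = 164° + 181° = 345° = 345° (mod 360)

2.3840 cis(345°)


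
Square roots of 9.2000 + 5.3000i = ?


|z| = sqrt(84.64+28.09) = 10.6174
sqrt((|z|+a)/2) = sqrt((10.6174+9.2)/2) = sqrt(9.9087) = 3.1478
sqrt((|z|-a)/2) = sqrt((10.6174-9.2)/2) = sqrt(0.7087) = 0.8419

±(3.1478 + 0.8419i) i.e. 3.1478 + 0.8419i and -3.1478 - 0.8419i


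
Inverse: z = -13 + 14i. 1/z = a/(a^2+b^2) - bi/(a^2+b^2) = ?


|z|^2 = 169+196 = 365
1/z = (-13 - 14i)/365

1/z = -0.0356 - 0.0384i


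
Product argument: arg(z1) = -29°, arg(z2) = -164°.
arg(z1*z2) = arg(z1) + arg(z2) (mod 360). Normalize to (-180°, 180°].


arg(z1*z2) = -29° - 164° = -193°
Normalized to (-180°, 180°]: 167°

167°


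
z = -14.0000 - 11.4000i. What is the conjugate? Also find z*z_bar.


z_bar = -14.0000 + 11.4000i
z*z_bar = (-14)^2 + (-11.4)^2 = 196 + 129.96 = 325.96

z_bar = -14.0000 + 11.4000i, z*z_bar = 325.96


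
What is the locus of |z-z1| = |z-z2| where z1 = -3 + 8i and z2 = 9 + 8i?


Equal distances means the locus is the perpendicular bisector of z1 and z2.
Midpoint = ((-3+9)/2, (8+8)/2) = (3.0000, 8.0000)

Perpendicular bisector through (3.0000, 8.0000)


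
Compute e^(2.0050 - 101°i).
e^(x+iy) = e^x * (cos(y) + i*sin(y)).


e^2.0050 = 7.4261
cos(-101°) = -0.19081
sin(-101°) = -0.98163
Real = 7.4261*(-0.19081) = -1.4170
Imag = 7.4261*(-0.98163) = -7.2897

-1.4170 - 7.2897i


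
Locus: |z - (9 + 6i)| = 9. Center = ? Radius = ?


|z - z0| = r is a circle with center z0 and radius r.
Center = (9, 6), radius = 9

Circle with center (9, 6) and radius 9


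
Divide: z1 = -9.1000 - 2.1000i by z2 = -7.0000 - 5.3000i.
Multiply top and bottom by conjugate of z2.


Conjugate of z2 = -7.0000 + 5.3000i
Numerator: (-9.1000 - 2.1000i)(-7.0000 + 5.3000i) = 74.8300 - 33.5300i
Denominator: (-7)^2 + (-5.3)^2 = 77.09
Result = (74.8300 - 33.5300i)/77.09

0.9707 - 0.4349i


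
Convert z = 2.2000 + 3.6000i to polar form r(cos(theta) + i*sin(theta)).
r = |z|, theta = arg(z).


r = sqrt(4.84+12.96) = sqrt(17.8) = 4.2190
theta = atan2(3.6, 2.2) = 58.5704 degrees

r = 4.2190, theta = 58.5704 degrees


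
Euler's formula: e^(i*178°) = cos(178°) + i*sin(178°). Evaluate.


cos(178°) = -0.9994
sin(178°) = 0.0349

e^(i*178°) = -0.9994 + 0.0349i


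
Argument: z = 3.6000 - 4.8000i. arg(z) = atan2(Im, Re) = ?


Re = 3.6, Im = -4.8
arg = atan2(-4.8, 3.6) = -53.1301 degrees

arg(z) = -53.1301 degrees


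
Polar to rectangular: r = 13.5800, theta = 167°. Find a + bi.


a = 13.5800*cos(167°) = 13.5800*(-0.97437) = -13.2319
b = 13.5800*sin(167°) = 13.5800*0.22495 = 3.0548

-13.2319 + 3.0548i


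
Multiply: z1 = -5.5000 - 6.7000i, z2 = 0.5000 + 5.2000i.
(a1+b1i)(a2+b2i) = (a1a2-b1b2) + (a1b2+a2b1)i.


Real = -5.5*0.5 - (-6.7)*5.2 = -2.75 - (-34.84) = 32.09
Imag = -5.5*5.2 + 0.5*(-6.7) = -28.6 - (3.35) = -31.95

32.0900 - 31.9500i


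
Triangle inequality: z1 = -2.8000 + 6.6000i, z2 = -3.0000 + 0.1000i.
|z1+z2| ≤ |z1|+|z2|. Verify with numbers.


|z1| = sqrt((-2.8)^2 + 6.6^2) = sqrt(51.4) = 7.1694
|z2| = sqrt((-3)^2 + 0.1^2) = sqrt(9.01) = 3.0017
z1+z2 = -5.8000 + 6.7000i
|z1+z2| = sqrt(78.53) = 8.8617
|z1|+|z2| = 7.1694 + 3.0017 = 10.1711

|z1+z2| = 8.8617 ≤ |z1|+|z2| = 10.1711 (verified)


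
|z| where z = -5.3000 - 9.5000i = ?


|z| = sqrt((-5.3)^2 + (-9.5)^2) = sqrt(28.09 + 90.25) = sqrt(118.34) = 10.8784

|z| = 10.8784


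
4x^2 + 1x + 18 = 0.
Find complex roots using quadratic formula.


disc = 1^2 - 4*4*18 = 1 - 288 = -287
sqrt(|disc|) = sqrt(287) = 16.9411
Real part = -1/(2*4) = -0.1250
Imag part = 16.9411/(2*4) = 2.1176

-0.1250 ± 2.1176i


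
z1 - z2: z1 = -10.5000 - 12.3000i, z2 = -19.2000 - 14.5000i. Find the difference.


Real: -10.5 + 19.2 = 8.7
Imag: -12.3 + 14.5 = 2.2

8.7000 + 2.2000i


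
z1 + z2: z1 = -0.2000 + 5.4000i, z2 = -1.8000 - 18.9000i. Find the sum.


Real: -0.2 - 1.8 = -2
Imag: 5.4 - 18.9 = -13.5

-2.0000 - 13.5000i


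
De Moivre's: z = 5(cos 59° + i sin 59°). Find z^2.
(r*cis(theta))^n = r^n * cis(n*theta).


r^2 = 5^2 = 25
n*theta = 2*59° = 118° = 118° (mod 360)
a = 25*cos(118°) = -11.7368
b = 25*sin(118°) = 22.0737

25 cis(118°) = -11.7368 + 22.0737i


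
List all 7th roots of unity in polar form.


The 7th roots of unity are cis(360k/7°) for k=0..6
Angle step = 360/7 = 51.4286°
Primitive root: cis(51.4286°)
Primitive root = 0.6235 + 0.7818i

7 roots at angles: 0°, 51.4286°, 102.8571°, 154.2857°, 205.7143°, 257.1429°, 308.5714°


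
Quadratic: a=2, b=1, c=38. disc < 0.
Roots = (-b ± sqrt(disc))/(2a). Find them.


disc = 1^2 - 4*2*38 = 1 - 304 = -303
sqrt(|disc|) = sqrt(303) = 17.4069
Real part = -1/(2*2) = -0.2500
Imag part = 17.4069/(2*2) = 4.3517

-0.2500 ± 4.3517i


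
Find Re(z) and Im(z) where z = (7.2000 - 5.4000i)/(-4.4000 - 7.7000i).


Multiply by conjugate: (7.2000 - 5.4000i)(-4.4000 + 7.7000i) / ((-4.4)^2 + (-7.7)^2)
Numerator real = 7.2*(-4.4) - (5.4)*(-7.7) = 9.9
Numerator imag = -5.4*(-4.4) - 7.2*(-7.7) = 79.2
Denominator = 78.65
Re(z) = 9.9/78.65 = 0.1259
Im(z) = 79.2/78.65 = 1.0070

Re(z) = 0.1259, Im(z) = 1.0070


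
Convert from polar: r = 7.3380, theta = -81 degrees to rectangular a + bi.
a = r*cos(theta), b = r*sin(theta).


a = 7.3380*cos(-81°) = 7.3380*0.15643 = 1.1479
b = 7.3380*sin(-81°) = 7.3380*(-0.9877) = -7.2477

1.1479 - 7.2477i


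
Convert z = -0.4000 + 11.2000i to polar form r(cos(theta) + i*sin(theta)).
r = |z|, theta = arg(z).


r = sqrt(0.16+125.44) = sqrt(125.6) = 11.2071
theta = atan2(11.2, -0.4) = 92.0454 degrees

r = 11.2071, theta = 92.0454 degrees


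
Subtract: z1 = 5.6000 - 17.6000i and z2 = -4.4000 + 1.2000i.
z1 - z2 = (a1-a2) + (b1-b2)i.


Real: 5.6 + 4.4 = 10
Imag: -17.6 - 1.2 = -18.8

10.0000 - 18.8000i


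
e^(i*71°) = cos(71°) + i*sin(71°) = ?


cos(71°) = 0.3256
sin(71°) = 0.9455

e^(i*71°) = 0.3256 + 0.9455i


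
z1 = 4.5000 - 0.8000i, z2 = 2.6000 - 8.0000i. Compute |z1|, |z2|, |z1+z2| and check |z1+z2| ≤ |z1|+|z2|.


|z1| = sqrt(4.5^2 + (-0.8)^2) = sqrt(20.89) = 4.5706
|z2| = sqrt(2.6^2 + (-8)^2) = sqrt(70.76) = 8.4119
z1+z2 = 7.1000 - 8.8000i
|z1+z2| = sqrt(127.85) = 11.3071
|z1|+|z2| = 4.5706 + 8.4119 = 12.9825

|z1+z2| = 11.3071 ≤ |z1|+|z2| = 12.9825 (verified)


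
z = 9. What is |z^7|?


|z| = sqrt(81+0) = sqrt(81) = 9
|z^7| = |z|^7 = 9^7 = 4782969

|z^7| = 4782969


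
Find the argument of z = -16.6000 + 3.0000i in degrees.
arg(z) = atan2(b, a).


Re = -16.6, Im = 3
arg = atan2(3, -16.6) = 169.7559 degrees

arg(z) = 169.7559 degrees


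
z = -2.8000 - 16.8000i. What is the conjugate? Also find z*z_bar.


z_bar = -2.8000 + 16.8000i
z*z_bar = (-2.8)^2 + (-16.8)^2 = 7.84 + 282.24 = 290.08

z_bar = -2.8000 + 16.8000i, z*z_bar = 290.08


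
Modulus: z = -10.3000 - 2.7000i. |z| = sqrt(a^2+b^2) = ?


|z| = sqrt((-10.3)^2 + (-2.7)^2) = sqrt(106.09 + 7.29) = sqrt(113.38) = 10.6480

|z| = 10.6480


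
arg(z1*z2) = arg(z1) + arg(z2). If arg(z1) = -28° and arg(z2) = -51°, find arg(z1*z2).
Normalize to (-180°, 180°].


arg(z1*z2) = -28° - 51° = -79°
Normalized to (-180°, 180°]: -79°

-79°


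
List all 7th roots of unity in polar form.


The 7th roots of unity are cis(360k/7°) for k=0..6
Angle step = 360/7 = 51.4286°
Primitive root: cis(51.4286°)
Primitive root = 0.6235 + 0.7818i

7 roots at angles: 0°, 51.4286°, 102.8571°, 154.2857°, 205.7143°, 257.1429°, 308.5714°


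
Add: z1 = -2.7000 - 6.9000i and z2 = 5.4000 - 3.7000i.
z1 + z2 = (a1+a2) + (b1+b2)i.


Real: -2.7 + 5.4 = 2.7
Imag: -6.9 - 3.7 = -10.6

2.7000 - 10.6000i


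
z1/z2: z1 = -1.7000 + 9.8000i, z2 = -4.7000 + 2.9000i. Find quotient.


Conjugate of z2 = -4.7000 - 2.9000i
Numerator: (-1.7000 + 9.8000i)(-4.7000 - 2.9000i) = 36.4100 - 41.1300i
Denominator: (-4.7)^2 + 2.9^2 = 30.5
Result = (36.4100 - 41.1300i)/30.5

1.1938 - 1.3485i


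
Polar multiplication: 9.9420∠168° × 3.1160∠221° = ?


r = 9.9420 * 3.1160 = 30.9793
theta = 168° + 221° = 389° = 29° (mod 360)

30.9793 cis(29°)


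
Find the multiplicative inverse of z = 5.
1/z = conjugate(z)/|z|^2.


|z|^2 = 25+0 = 25
1/z = (5 - 0i)/25

1/z = 0.2000 + 0i


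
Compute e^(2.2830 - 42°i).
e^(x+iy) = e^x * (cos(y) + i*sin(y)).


e^2.2830 = 9.80605
cos(-42°) = 0.74314
sin(-42°) = -0.66913
Real = 9.80605*0.74314 = 7.2873
Imag = 9.80605*(-0.66913) = -6.5615

7.2873 - 6.5615i


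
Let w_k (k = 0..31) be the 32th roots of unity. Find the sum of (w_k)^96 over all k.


The roots are w_k = w^k with w = e^(2*pi*i/32), and (w^k)^96 = (w^96)^k.
So S = 1 + u + u^2 + ... + u^(31) with u = w^96.
96 = 3*32 + 0, so 96 is a multiple of 32 and u = (w^32)^3 = 1.
Every one of the 32 terms equals 1: S = 32

S = 32


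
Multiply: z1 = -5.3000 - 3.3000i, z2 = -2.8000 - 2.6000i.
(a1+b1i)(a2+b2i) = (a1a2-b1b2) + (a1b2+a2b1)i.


Real = -5.3*(-2.8) - (-3.3)*(-2.6) = 14.84 - 8.58 = 6.26
Imag = -5.3*(-2.6) - (2.8)*(-3.3) = 13.78 + 9.24 = 23.02

6.2600 + 23.0200i


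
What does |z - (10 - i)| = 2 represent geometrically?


|z - z0| = r is a circle with center z0 and radius r.
Center = (10, -1), radius = 2

Circle with center (10, -1) and radius 2


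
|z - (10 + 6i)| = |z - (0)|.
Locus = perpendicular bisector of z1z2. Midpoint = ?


Equal distances means the locus is the perpendicular bisector of z1 and z2.
Midpoint = ((10+0)/2, (6+0)/2) = (5.0000, 3.0000)

Perpendicular bisector through (5.0000, 3.0000)


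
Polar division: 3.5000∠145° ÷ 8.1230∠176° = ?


r = 3.5000 / 8.1230 = 0.4309
theta = 145° - 176° = -31° = 329° (mod 360)

0.4309 cis(329°)


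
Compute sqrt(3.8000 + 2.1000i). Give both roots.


|z| = sqrt(14.44+4.41) = 4.3417
sqrt((|z|+a)/2) = sqrt((4.3417+3.8)/2) = sqrt(4.0708) = 2.0176
sqrt((|z|-a)/2) = sqrt((4.3417-3.8)/2) = sqrt(0.2708) = 0.5204

±(2.0176 + 0.5204i) i.e. 2.0176 + 0.5204i and -2.0176 - 0.5204i


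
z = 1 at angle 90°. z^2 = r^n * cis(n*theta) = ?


r^2 = 1^2 = 1
n*theta = 2*90° = 180° = 180° (mod 360)
a = 1*cos(180°) = -1.0000
b = 1*sin(180°) = 0

1 cis(180°) = -1.0000 + 0i


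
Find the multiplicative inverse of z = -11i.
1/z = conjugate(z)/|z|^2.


|z|^2 = 0+121 = 121
1/z = (0 + 11i)/121

1/z = 0 + 0.0909i


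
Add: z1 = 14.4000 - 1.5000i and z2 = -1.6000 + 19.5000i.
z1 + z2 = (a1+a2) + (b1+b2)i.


Real: 14.4 - 1.6 = 12.8
Imag: -1.5 + 19.5 = 18

12.8000 + 18.0000i


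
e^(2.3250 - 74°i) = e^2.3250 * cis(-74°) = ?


e^2.3250 = 10.2267
cos(-74°) = 0.27564
sin(-74°) = -0.96126
Real = 10.2267*0.27564 = 2.8189
Imag = 10.2267*(-0.96126) = -9.8305

2.8189 - 9.8305i


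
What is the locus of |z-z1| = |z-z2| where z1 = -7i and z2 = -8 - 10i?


Equal distances means the locus is the perpendicular bisector of z1 and z2.
Midpoint = ((0+(-8))/2, (-7+(-10))/2) = (-4.0000, -8.5000)

Perpendicular bisector through (-4.0000, -8.5000)


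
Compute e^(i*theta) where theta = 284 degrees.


cos(284°) = 0.2419
sin(284°) = -0.9703

e^(i*284°) = 0.2419 - 0.9703i


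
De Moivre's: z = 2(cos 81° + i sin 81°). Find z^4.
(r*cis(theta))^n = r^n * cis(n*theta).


r^4 = 2^4 = 16
n*theta = 4*81° = 324° = 324° (mod 360)
a = 16*cos(324°) = 12.9443
b = 16*sin(324°) = -9.4046

16 cis(324°) = 12.9443 - 9.4046i


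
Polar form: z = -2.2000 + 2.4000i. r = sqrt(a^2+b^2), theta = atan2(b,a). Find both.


r = sqrt(4.84+5.76) = sqrt(10.6) = 3.2558
theta = atan2(2.4, -2.2) = 132.5104 degrees

r = 3.2558, theta = 132.5104 degrees


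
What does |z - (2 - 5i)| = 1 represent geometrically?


|z - z0| = r is a circle with center z0 and radius r.
Center = (2, -5), radius = 1

Circle with center (2, -5) and radius 1


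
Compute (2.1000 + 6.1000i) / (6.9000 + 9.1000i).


Conjugate of z2 = 6.9000 - 9.1000i
Numerator: (2.1000 + 6.1000i)(6.9000 - 9.1000i) = 70.0000 + 22.9800i
Denominator: 6.9^2 + 9.1^2 = 130.42
Result = (70.0000 + 22.9800i)/130.42

0.5367 + 0.1762i


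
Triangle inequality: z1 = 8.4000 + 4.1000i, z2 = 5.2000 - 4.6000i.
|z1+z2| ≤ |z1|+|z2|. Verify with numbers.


|z1| = sqrt(8.4^2 + 4.1^2) = sqrt(87.37) = 9.3472
|z2| = sqrt(5.2^2 + (-4.6)^2) = sqrt(48.2) = 6.9426
z1+z2 = 13.6000 - 0.5000i
|z1+z2| = sqrt(185.21) = 13.6092
|z1|+|z2| = 9.3472 + 6.9426 = 16.2898

|z1+z2| = 13.6092 ≤ |z1|+|z2| = 16.2898 (verified)


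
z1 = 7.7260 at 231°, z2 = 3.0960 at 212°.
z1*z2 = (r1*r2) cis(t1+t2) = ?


r = 7.7260 * 3.0960 = 23.9197
theta = 231° + 212° = 443° = 83° (mod 360)

23.9197 cis(83°)


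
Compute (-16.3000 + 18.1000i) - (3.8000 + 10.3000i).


Real: -16.3 - 3.8 = -20.1
Imag: 18.1 - 10.3 = 7.8

-20.1000 + 7.8000i


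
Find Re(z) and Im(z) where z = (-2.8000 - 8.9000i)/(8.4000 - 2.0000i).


Multiply by conjugate: (-2.8000 - 8.9000i)(8.4000 + 2.0000i) / (8.4^2 + (-2)^2)
Numerator real = -2.8*8.4 - (8.9)*(-2) = -5.72
Numerator imag = -8.9*8.4 - (-2.8)*(-2) = -80.36
Denominator = 74.56
Re(z) = -5.72/74.56 = -0.0767
Im(z) = -80.36/74.56 = -1.0778

Re(z) = -0.0767, Im(z) = -1.0778


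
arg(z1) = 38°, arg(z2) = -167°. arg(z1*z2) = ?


arg(z1*z2) = 38° - 167° = -129°
Normalized to (-180°, 180°]: -129°

-129°


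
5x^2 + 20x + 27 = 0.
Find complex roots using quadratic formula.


disc = 20^2 - 4*5*27 = 400 - 540 = -140
sqrt(|disc|) = sqrt(140) = 11.8322
Real part = -20/(2*5) = -2.0000
Imag part = 11.8322/(2*5) = 1.1832

-2.0000 ± 1.1832i


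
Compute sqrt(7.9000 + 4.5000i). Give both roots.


|z| = sqrt(62.41+20.25) = 9.0918
sqrt((|z|+a)/2) = sqrt((9.0918+7.9)/2) = sqrt(8.4959) = 2.9148
sqrt((|z|-a)/2) = sqrt((9.0918-7.9)/2) = sqrt(0.5959) = 0.7719

±(2.9148 + 0.7719i) i.e. 2.9148 + 0.7719i and -2.9148 - 0.7719i


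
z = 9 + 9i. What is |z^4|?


|z| = sqrt(81+81) = sqrt(162) = 12.7279
|z^4| = |z|^4 = (sqrt(162))^4 = 162^2 = 26244

|z^4| = 26244


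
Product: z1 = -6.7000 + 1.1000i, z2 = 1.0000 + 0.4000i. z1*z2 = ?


Real = -6.7*1 - 1.1*0.4 = -6.7 - 0.44 = -7.14
Imag = -6.7*0.4 + 1*1.1 = -2.68 + 1.1 = -1.58

-7.1400 - 1.5800i


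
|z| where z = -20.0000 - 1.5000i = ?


|z| = sqrt((-20)^2 + (-1.5)^2) = sqrt(400 + 2.25) = sqrt(402.25) = 20.0562

|z| = 20.0562


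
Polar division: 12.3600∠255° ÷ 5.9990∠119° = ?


r = 12.3600 / 5.9990 = 2.0603
theta = 255° - 119° = 136° = 136° (mod 360)

2.0603 cis(136°)


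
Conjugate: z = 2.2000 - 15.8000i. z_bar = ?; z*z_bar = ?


z_bar = 2.2000 + 15.8000i
z*z_bar = 2.2^2 + (-15.8)^2 = 4.84 + 249.64 = 254.48

z_bar = 2.2000 + 15.8000i, z*z_bar = 254.48


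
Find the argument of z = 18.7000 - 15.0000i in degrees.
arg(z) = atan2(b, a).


Re = 18.7, Im = -15
arg = atan2(-15, 18.7) = -38.7345 degrees

arg(z) = -38.7345 degrees


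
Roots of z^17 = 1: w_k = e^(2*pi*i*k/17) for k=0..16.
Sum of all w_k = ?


The sum of all 17th roots of unity is 0.
Geometric series: (1 - w^17)/(1 - w) = (1-1)/(1-w) = 0 since w^17 = 1, w ≠ 1.
Alternatively: coefficient of z^16 in z^17 - 1 is 0.

0


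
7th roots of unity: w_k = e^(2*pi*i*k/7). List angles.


The 7th roots of unity are cis(360k/7°) for k=0..6
Angle step = 360/7 = 51.4286°
Primitive root: cis(51.4286°)
Primitive root = 0.6235 + 0.7818i

7 roots at angles: 0°, 51.4286°, 102.8571°, 154.2857°, 205.7143°, 257.1429°, 308.5714°


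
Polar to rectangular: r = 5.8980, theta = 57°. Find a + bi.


a = 5.8980*cos(57°) = 5.8980*0.54464 = 3.2123
b = 5.8980*sin(57°) = 5.8980*0.83867 = 4.9465

3.2123 + 4.9465i


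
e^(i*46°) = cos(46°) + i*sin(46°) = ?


cos(46°) = 0.6947
sin(46°) = 0.7193

e^(i*46°) = 0.6947 + 0.7193i


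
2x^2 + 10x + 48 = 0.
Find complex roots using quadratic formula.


disc = 10^2 - 4*2*48 = 100 - 384 = -284
sqrt(|disc|) = sqrt(284) = 16.8523
Real part = -10/(2*2) = -2.5000
Imag part = 16.8523/(2*2) = 4.2131

-2.5000 ± 4.2131i


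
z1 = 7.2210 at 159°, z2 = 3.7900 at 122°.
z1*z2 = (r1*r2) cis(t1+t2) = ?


r = 7.2210 * 3.7900 = 27.3676
theta = 159° + 122° = 281° = 281° (mod 360)

27.3676 cis(281°)


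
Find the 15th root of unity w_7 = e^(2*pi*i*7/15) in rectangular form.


Angle = 360*7/15 = 168°
a = cos(168°) = -0.9781
b = sin(168°) = 0.2079

-0.9781 + 0.2079i


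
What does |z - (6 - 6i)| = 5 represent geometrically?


|z - z0| = r is a circle with center z0 and radius r.
Center = (6, -6), radius = 5

Circle with center (6, -6) and radius 5


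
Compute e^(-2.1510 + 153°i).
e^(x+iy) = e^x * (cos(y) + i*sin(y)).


e^-2.1510 = 0.1164
cos(153°) = -0.891
sin(153°) = 0.454
Real = 0.1164*(-0.891) = -0.1037
Imag = 0.1164*0.454 = 0.0528

-0.1037 + 0.0528i


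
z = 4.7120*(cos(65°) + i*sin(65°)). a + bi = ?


a = 4.7120*cos(65°) = 4.7120*0.42262 = 1.9914
b = 4.7120*sin(65°) = 4.7120*0.9063 = 4.2705

1.9914 + 4.2705i


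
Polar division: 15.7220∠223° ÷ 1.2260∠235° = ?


r = 15.7220 / 1.2260 = 12.8238
theta = 223° - 235° = -12° = 348° (mod 360)

12.8238 cis(348°)


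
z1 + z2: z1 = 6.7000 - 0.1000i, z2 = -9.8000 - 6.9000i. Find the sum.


Real: 6.7 - 9.8 = -3.1
Imag: -0.1 - 6.9 = -7

-3.1000 - 7.0000i


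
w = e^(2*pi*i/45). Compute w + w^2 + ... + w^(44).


With w = e^(2*pi*i/45), all 45 of the 45th roots of unity w^0 = 1, w, ..., w^(44) sum to 0: 1 + w + ... + w^(44) = (1 - w^45)/(1 - w) = 0 since w^45 = 1, w ≠ 1.
Removing the root 1: w + w^2 + ... + w^(44) = 0 - 1 = -1

Sum = -1


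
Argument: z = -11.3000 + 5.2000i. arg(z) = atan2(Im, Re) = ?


Re = -11.3, Im = 5.2
arg = atan2(5.2, -11.3) = 155.2892 degrees

arg(z) = 155.2892 degrees


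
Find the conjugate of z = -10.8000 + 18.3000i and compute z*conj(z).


z_bar = -10.8000 - 18.3000i
z*z_bar = (-10.8)^2 + 18.3^2 = 116.64 + 334.89 = 451.53

z_bar = -10.8000 - 18.3000i, z*z_bar = 451.53


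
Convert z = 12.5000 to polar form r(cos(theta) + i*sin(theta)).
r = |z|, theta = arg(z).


r = sqrt(156.25+0) = sqrt(156.25) = 12.5000
theta = atan2(0, 12.5) = 0 degrees

r = 12.5000, theta = 0 degrees


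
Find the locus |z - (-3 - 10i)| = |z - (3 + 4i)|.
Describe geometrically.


Equal distances means the locus is the perpendicular bisector of z1 and z2.
Midpoint = ((-3+3)/2, (-10+4)/2) = (0, -3.0000)

Perpendicular bisector through (0, -3.0000)


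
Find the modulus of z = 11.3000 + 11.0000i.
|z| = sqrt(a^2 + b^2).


|z| = sqrt(11.3^2 + 11^2) = sqrt(127.69 + 121) = sqrt(248.69) = 15.7699

|z| = 15.7699


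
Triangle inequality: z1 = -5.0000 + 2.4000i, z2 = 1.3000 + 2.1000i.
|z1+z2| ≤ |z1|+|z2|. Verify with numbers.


|z1| = sqrt((-5)^2 + 2.4^2) = sqrt(30.76) = 5.5462
|z2| = sqrt(1.3^2 + 2.1^2) = sqrt(6.1) = 2.4698
z1+z2 = -3.7000 + 4.5000i
|z1+z2| = sqrt(33.94) = 5.8258
|z1|+|z2| = 5.5462 + 2.4698 = 8.0160

|z1+z2| = 5.8258 ≤ |z1|+|z2| = 8.0160 (verified)


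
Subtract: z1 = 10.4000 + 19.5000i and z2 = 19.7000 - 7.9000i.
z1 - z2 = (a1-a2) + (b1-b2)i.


Real: 10.4 - 19.7 = -9.3
Imag: 19.5 + 7.9 = 27.4

-9.3000 + 27.4000i


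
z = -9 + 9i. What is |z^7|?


|z| = sqrt(81+81) = sqrt(162) = 12.7279
|z^7| = |z|^7 = (sqrt(162))^7 = 162^3 * sqrt(162) = 4251528*sqrt(162)

|z^7| = 4251528*sqrt(162) ≈ 54113117.0257


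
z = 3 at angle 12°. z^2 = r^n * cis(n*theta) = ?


r^2 = 3^2 = 9
n*theta = 2*12° = 24° = 24° (mod 360)
a = 9*cos(24°) = 8.2219
b = 9*sin(24°) = 3.6606

9 cis(24°) = 8.2219 + 3.6606i


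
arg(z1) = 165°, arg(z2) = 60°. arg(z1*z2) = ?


arg(z1*z2) = 165° + 60° = 225°
Normalized to (-180°, 180°]: -135°

-135°


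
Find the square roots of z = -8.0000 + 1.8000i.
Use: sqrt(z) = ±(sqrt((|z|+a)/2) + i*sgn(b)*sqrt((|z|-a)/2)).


|z| = sqrt(64+3.24) = 8.2000
sqrt((|z|+a)/2) = sqrt((8.2000+(-8))/2) = sqrt(0.1000) = 0.3162
sqrt((|z|-a)/2) = sqrt((8.2000-(-8))/2) = sqrt(8.1000) = 2.8460

±(0.3162 + 2.8460i) i.e. 0.3162 + 2.8460i and -0.3162 - 2.8460i


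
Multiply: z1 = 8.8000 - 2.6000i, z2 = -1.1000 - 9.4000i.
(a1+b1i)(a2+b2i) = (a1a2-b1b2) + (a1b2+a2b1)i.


Real = 8.8*(-1.1) - (-2.6)*(-9.4) = -9.68 - 24.44 = -34.12
Imag = 8.8*(-9.4) - (1.1)*(-2.6) = -82.72 + 2.86 = -79.86

-34.1200 - 79.8600i


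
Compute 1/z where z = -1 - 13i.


|z|^2 = 1+169 = 170
1/z = (-1 + 13i)/170

1/z = -0.0059 + 0.0765i


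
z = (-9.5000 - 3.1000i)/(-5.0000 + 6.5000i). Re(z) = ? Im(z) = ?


Multiply by conjugate: (-9.5000 - 3.1000i)(-5.0000 - 6.5000i) / ((-5)^2 + 6.5^2)
Numerator real = -9.5*(-5) - (3.1)*6.5 = 27.35
Numerator imag = -3.1*(-5) - (-9.5)*6.5 = 77.25
Denominator = 67.25
Re(z) = 27.35/67.25 = 0.4067
Im(z) = 77.25/67.25 = 1.1487

Re(z) = 0.4067, Im(z) = 1.1487


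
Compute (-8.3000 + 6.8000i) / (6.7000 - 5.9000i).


Conjugate of z2 = 6.7000 + 5.9000i
Numerator: (-8.3000 + 6.8000i)(6.7000 + 5.9000i) = -95.7300 - 3.4100i
Denominator: 6.7^2 + (-5.9)^2 = 79.7
Result = (-95.7300 - 3.4100i)/79.7

-1.2011 - 0.0428i


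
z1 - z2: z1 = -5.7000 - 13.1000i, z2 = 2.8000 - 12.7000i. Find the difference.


Real: -5.7 - 2.8 = -8.5
Imag: -13.1 + 12.7 = -0.4

-8.5000 - 0.4000i


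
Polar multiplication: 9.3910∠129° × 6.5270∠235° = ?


r = 9.3910 * 6.5270 = 61.2951
theta = 129° + 235° = 364° = 4° (mod 360)

61.2951 cis(4°)


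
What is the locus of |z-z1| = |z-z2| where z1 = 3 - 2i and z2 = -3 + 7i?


Equal distances means the locus is the perpendicular bisector of z1 and z2.
Midpoint = ((3+(-3))/2, (-2+7)/2) = (0, 2.5000)

Perpendicular bisector through (0, 2.5000)


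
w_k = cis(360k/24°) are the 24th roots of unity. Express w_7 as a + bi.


Angle = 360*7/24 = 105°
a = cos(105°) = -0.2588
b = sin(105°) = 0.9659

-0.2588 + 0.9659i


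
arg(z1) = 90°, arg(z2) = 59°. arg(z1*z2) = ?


arg(z1*z2) = 90° + 59° = 149°
Normalized to (-180°, 180°]: 149°

149°


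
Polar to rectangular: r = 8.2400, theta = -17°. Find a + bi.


a = 8.2400*cos(-17°) = 8.2400*0.956305 = 7.8800
b = 8.2400*sin(-17°) = 8.2400*(-0.29237) = -2.4091

7.8800 - 2.4091i


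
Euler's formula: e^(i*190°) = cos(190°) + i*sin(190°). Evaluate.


cos(190°) = -0.9848
sin(190°) = -0.1736

e^(i*190°) = -0.9848 - 0.1736i


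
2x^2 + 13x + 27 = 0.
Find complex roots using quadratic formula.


disc = 13^2 - 4*2*27 = 169 - 216 = -47
sqrt(|disc|) = sqrt(47) = 6.8557
Real part = -13/(2*2) = -3.2500
Imag part = 6.8557/(2*2) = 1.7139

-3.2500 ± 1.7139i


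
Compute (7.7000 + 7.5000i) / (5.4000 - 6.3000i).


Conjugate of z2 = 5.4000 + 6.3000i
Numerator: (7.7000 + 7.5000i)(5.4000 + 6.3000i) = -5.6700 + 89.0100i
Denominator: 5.4^2 + (-6.3)^2 = 68.85
Result = (-5.6700 + 89.0100i)/68.85

-0.0824 + 1.2928i


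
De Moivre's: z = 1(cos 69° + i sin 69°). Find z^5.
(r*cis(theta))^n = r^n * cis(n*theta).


r^5 = 1^5 = 1
n*theta = 5*69° = 345° = 345° (mod 360)
a = 1*cos(345°) = 0.9659
b = 1*sin(345°) = -0.2588

1 cis(345°) = 0.9659 - 0.2588i


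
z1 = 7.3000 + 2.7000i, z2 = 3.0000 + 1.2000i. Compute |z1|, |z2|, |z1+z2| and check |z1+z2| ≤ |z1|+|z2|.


|z1| = sqrt(7.3^2 + 2.7^2) = sqrt(60.58) = 7.7833
|z2| = sqrt(3^2 + 1.2^2) = sqrt(10.44) = 3.2311
z1+z2 = 10.3000 + 3.9000i
|z1+z2| = sqrt(121.3) = 11.0136
|z1|+|z2| = 7.7833 + 3.2311 = 11.0144

|z1+z2| = 11.0136 ≤ |z1|+|z2| = 11.0144 (verified)


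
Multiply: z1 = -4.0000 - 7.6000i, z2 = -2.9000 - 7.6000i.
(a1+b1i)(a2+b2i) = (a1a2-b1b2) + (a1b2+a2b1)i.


Real = -4*(-2.9) - (-7.6)*(-7.6) = 11.6 - 57.76 = -46.16
Imag = -4*(-7.6) - (2.9)*(-7.6) = 30.4 + 22.04 = 52.44

-46.1600 + 52.4400i


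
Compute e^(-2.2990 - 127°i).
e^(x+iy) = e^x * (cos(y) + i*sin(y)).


e^-2.2990 = 0.1004
cos(-127°) = -0.6018
sin(-127°) = -0.7986
Real = 0.1004*(-0.6018) = -0.0604
Imag = 0.1004*(-0.7986) = -0.0802

-0.0604 - 0.0802i


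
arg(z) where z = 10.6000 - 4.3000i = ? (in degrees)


Re = 10.6, Im = -4.3
arg = atan2(-4.3, 10.6) = -22.0804 degrees

arg(z) = -22.0804 degrees


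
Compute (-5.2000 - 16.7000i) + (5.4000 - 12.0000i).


Real: -5.2 + 5.4 = 0.2
Imag: -16.7 - 12 = -28.7

0.2000 - 28.7000i


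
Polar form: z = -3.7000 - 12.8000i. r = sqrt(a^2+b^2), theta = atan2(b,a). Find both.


r = sqrt(13.69+163.84) = sqrt(177.53) = 13.3240
theta = atan2(-12.8, -3.7) = -106.1226 degrees

r = 13.3240, theta = -106.1226 degrees


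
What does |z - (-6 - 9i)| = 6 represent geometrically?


|z - z0| = r is a circle with center z0 and radius r.
Center = (-6, -9), radius = 6

Circle with center (-6, -9) and radius 6


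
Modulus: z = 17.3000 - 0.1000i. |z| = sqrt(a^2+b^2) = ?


|z| = sqrt(17.3^2 + (-0.1)^2) = sqrt(299.29 + 0.01) = sqrt(299.3) = 17.3003

|z| = 17.3003


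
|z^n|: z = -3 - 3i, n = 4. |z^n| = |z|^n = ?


|z| = sqrt(9+9) = sqrt(18) = 4.2426
|z^4| = |z|^4 = (sqrt(18))^4 = 18^2 = 324

|z^4| = 324


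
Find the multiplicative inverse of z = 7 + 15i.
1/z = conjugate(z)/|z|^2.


|z|^2 = 49+225 = 274
1/z = (7 - 15i)/274

1/z = 0.0255 - 0.0547i


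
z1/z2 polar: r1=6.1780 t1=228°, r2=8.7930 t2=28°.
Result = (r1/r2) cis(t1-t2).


r = 6.1780 / 8.7930 = 0.7026
theta = 228° - 28° = 200° = 200° (mod 360)

0.7026 cis(200°)


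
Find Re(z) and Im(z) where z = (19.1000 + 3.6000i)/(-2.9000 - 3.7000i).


Multiply by conjugate: (19.1000 + 3.6000i)(-2.9000 + 3.7000i) / ((-2.9)^2 + (-3.7)^2)
Numerator real = 19.1*(-2.9) + 3.6*(-3.7) = -68.71
Numerator imag = 3.6*(-2.9) - 19.1*(-3.7) = 60.23
Denominator = 22.1
Re(z) = -68.71/22.1 = -3.1090
Im(z) = 60.23/22.1 = 2.7253

Re(z) = -3.1090, Im(z) = 2.7253


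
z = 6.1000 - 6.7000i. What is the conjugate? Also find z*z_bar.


z_bar = 6.1000 + 6.7000i
z*z_bar = 6.1^2 + (-6.7)^2 = 37.21 + 44.89 = 82.1

z_bar = 6.1000 + 6.7000i, z*z_bar = 82.1


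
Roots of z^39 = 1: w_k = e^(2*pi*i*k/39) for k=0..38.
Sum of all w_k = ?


The sum of all 39th roots of unity is 0.
Geometric series: (1 - w^39)/(1 - w) = (1-1)/(1-w) = 0 since w^39 = 1, w ≠ 1.
Alternatively: coefficient of z^38 in z^39 - 1 is 0.

0


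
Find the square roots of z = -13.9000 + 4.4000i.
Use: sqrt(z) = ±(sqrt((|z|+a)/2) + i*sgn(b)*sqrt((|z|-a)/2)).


|z| = sqrt(193.21+19.36) = 14.5798
sqrt((|z|+a)/2) = sqrt((14.5798+(-13.9))/2) = sqrt(0.3399) = 0.5830
sqrt((|z|-a)/2) = sqrt((14.5798-(-13.9))/2) = sqrt(14.2399) = 3.7736

±(0.5830 + 3.7736i) i.e. 0.5830 + 3.7736i and -0.5830 - 3.7736i


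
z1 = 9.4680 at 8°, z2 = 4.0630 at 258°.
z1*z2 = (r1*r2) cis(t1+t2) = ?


r = 9.4680 * 4.0630 = 38.4685
theta = 8° + 258° = 266° = 266° (mod 360)

38.4685 cis(266°)


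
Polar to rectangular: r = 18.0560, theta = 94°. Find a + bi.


a = 18.0560*cos(94°) = 18.0560*(-0.069756) = -1.2595
b = 18.0560*sin(94°) = 18.0560*0.997564 = 18.0120

-1.2595 + 18.0120i


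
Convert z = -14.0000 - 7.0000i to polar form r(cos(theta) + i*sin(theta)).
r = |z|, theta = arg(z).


r = sqrt(196+49) = sqrt(245) = 15.6525
theta = atan2(-7, -14) = -153.4349 degrees

r = 15.6525, theta = -153.4349 degrees


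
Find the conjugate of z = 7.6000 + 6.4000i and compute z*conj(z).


z_bar = 7.6000 - 6.4000i
z*z_bar = 7.6^2 + 6.4^2 = 57.76 + 40.96 = 98.72

z_bar = 7.6000 - 6.4000i, z*z_bar = 98.72


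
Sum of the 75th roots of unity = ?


The sum of all 75th roots of unity is 0.
Geometric series: (1 - w^75)/(1 - w) = (1-1)/(1-w) = 0 since w^75 = 1, w ≠ 1.
Alternatively: coefficient of z^74 in z^75 - 1 is 0.

0


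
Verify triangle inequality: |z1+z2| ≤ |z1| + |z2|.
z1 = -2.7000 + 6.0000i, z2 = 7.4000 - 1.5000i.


|z1| = sqrt((-2.7)^2 + 6^2) = sqrt(43.29) = 6.5795
|z2| = sqrt(7.4^2 + (-1.5)^2) = sqrt(57.01) = 7.5505
z1+z2 = 4.7000 + 4.5000i
|z1+z2| = sqrt(42.34) = 6.5069
|z1|+|z2| = 6.5795 + 7.5505 = 14.1300

|z1+z2| = 6.5069 ≤ |z1|+|z2| = 14.1300 (verified)


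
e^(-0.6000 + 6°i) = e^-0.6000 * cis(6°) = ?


e^-0.6000 = 0.5488
cos(6°) = 0.9945
sin(6°) = 0.10453
Real = 0.5488*0.9945 = 0.5458
Imag = 0.5488*0.10453 = 0.0574

0.5458 + 0.0574i


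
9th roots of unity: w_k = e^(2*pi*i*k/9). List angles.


The 9th roots of unity are cis(360k/9°) for k=0..8
Angle step = 360/9 = 40°
Primitive root: cis(40°)
Primitive root = 0.7660 + 0.6428i

9 roots at angles: 0°, 40°, 80°, 120°, 160°, 200°, 240°, 280°, 320°


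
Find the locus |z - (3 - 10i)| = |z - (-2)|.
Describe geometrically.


Equal distances means the locus is the perpendicular bisector of z1 and z2.
Midpoint = ((3+(-2))/2, (-10+0)/2) = (0.5000, -5.0000)

Perpendicular bisector through (0.5000, -5.0000)


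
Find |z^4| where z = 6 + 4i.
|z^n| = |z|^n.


|z| = sqrt(36+16) = sqrt(52) = 7.2111
|z^4| = |z|^4 = (sqrt(52))^4 = 52^2 = 2704

|z^4| = 2704


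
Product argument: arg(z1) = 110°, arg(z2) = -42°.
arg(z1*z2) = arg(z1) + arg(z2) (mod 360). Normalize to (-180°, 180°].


arg(z1*z2) = 110° - 42° = 68°
Normalized to (-180°, 180°]: 68°

68°


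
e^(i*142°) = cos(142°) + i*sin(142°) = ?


cos(142°) = -0.7880
sin(142°) = 0.6157

e^(i*142°) = -0.7880 + 0.6157i


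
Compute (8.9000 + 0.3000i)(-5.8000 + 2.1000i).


Real = 8.9*(-5.8) - 0.3*2.1 = -51.62 - 0.63 = -52.25
Imag = 8.9*2.1 - (5.8)*0.3 = 18.69 - (1.74) = 16.95

-52.2500 + 16.9500i


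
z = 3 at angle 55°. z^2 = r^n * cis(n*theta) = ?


r^2 = 3^2 = 9
n*theta = 2*55° = 110° = 110° (mod 360)
a = 9*cos(110°) = -3.0782
b = 9*sin(110°) = 8.4572

9 cis(110°) = -3.0782 + 8.4572i


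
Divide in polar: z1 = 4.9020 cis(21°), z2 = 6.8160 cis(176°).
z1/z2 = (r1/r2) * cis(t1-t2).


r = 4.9020 / 6.8160 = 0.7192
theta = 21° - 176° = -155° = 205° (mod 360)

0.7192 cis(205°)


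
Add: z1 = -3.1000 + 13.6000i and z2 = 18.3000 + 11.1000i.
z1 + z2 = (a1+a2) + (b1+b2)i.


Real: -3.1 + 18.3 = 15.2
Imag: 13.6 + 11.1 = 24.7

15.2000 + 24.7000i


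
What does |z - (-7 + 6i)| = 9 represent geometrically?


|z - z0| = r is a circle with center z0 and radius r.
Center = (-7, 6), radius = 9

Circle with center (-7, 6) and radius 9


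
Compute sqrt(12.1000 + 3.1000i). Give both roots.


|z| = sqrt(146.41+9.61) = 12.4908
sqrt((|z|+a)/2) = sqrt((12.4908+12.1)/2) = sqrt(12.2954) = 3.5065
sqrt((|z|-a)/2) = sqrt((12.4908-12.1)/2) = sqrt(0.1954) = 0.4420

±(3.5065 + 0.4420i) i.e. 3.5065 + 0.4420i and -3.5065 - 0.4420i


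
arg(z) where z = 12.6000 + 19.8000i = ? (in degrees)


Re = 12.6, Im = 19.8
arg = atan2(19.8, 12.6) = 57.5288 degrees

arg(z) = 57.5288 degrees


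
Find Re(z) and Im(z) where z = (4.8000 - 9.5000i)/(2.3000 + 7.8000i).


Multiply by conjugate: (4.8000 - 9.5000i)(2.3000 - 7.8000i) / (2.3^2 + 7.8^2)
Numerator real = 4.8*2.3 - (9.5)*7.8 = -63.06
Numerator imag = -9.5*2.3 - 4.8*7.8 = -59.29
Denominator = 66.13
Re(z) = -63.06/66.13 = -0.9536
Im(z) = -59.29/66.13 = -0.8966

Re(z) = -0.9536, Im(z) = -0.8966


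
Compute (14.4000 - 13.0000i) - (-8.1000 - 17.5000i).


Real: 14.4 + 8.1 = 22.5
Imag: -13 + 17.5 = 4.5

22.5000 + 4.5000i


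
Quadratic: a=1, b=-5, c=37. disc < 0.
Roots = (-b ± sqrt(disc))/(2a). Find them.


disc = (-5)^2 - 4*1*37 = 25 - 148 = -123
sqrt(|disc|) = sqrt(123) = 11.0905
Real part = 5/(2*1) = 2.5000
Imag part = 11.0905/(2*1) = 5.5453

2.5000 ± 5.5453i


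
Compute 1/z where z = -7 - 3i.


|z|^2 = 49+9 = 58
1/z = (-7 + 3i)/58

1/z = -0.1207 + 0.0517i


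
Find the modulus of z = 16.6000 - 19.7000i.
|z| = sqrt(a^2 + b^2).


|z| = sqrt(16.6^2 + (-19.7)^2) = sqrt(275.56 + 388.09) = sqrt(663.65) = 25.7614

|z| = 25.7614


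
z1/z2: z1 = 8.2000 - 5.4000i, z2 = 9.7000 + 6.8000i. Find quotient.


Conjugate of z2 = 9.7000 - 6.8000i
Numerator: (8.2000 - 5.4000i)(9.7000 - 6.8000i) = 42.8200 - 108.1400i
Denominator: 9.7^2 + 6.8^2 = 140.33
Result = (42.8200 - 108.1400i)/140.33

0.3051 - 0.7706i


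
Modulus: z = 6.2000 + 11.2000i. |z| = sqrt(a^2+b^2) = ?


|z| = sqrt(6.2^2 + 11.2^2) = sqrt(38.44 + 125.44) = sqrt(163.88) = 12.8016

|z| = 12.8016


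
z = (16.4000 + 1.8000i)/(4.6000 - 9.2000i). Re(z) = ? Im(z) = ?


Multiply by conjugate: (16.4000 + 1.8000i)(4.6000 + 9.2000i) / (4.6^2 + (-9.2)^2)
Numerator real = 16.4*4.6 + 1.8*(-9.2) = 58.88
Numerator imag = 1.8*4.6 - 16.4*(-9.2) = 159.16
Denominator = 105.8
Re(z) = 58.88/105.8 = 0.5565
Im(z) = 159.16/105.8 = 1.5043

Re(z) = 0.5565, Im(z) = 1.5043


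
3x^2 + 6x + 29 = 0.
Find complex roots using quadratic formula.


disc = 6^2 - 4*3*29 = 36 - 348 = -312
sqrt(|disc|) = sqrt(312) = 17.6635
Real part = -6/(2*3) = -1.0000
Imag part = 17.6635/(2*3) = 2.9439

-1.0000 ± 2.9439i


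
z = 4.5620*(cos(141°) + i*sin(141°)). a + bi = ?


a = 4.5620*cos(141°) = 4.5620*(-0.777146) = -3.5453
b = 4.5620*sin(141°) = 4.5620*0.62932 = 2.8710

-3.5453 + 2.8710i


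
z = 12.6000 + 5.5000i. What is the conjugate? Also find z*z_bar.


z_bar = 12.6000 - 5.5000i
z*z_bar = 12.6^2 + 5.5^2 = 158.76 + 30.25 = 189.01

z_bar = 12.6000 - 5.5000i, z*z_bar = 189.01


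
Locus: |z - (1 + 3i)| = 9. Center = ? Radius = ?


|z - z0| = r is a circle with center z0 and radius r.
Center = (1, 3), radius = 9

Circle with center (1, 3) and radius 9


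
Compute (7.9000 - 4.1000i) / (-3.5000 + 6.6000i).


Conjugate of z2 = -3.5000 - 6.6000i
Numerator: (7.9000 - 4.1000i)(-3.5000 - 6.6000i) = -54.7100 - 37.7900i
Denominator: (-3.5)^2 + 6.6^2 = 55.81
Result = (-54.7100 - 37.7900i)/55.81

-0.9803 - 0.6771i


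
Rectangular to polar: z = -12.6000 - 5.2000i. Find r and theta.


r = sqrt(158.76+27.04) = sqrt(185.8) = 13.6308
theta = atan2(-5.2, -12.6) = -157.5741 degrees

r = 13.6308, theta = -157.5741 degrees


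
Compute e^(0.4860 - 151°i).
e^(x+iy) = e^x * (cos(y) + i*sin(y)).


e^0.4860 = 1.6258
cos(-151°) = -0.87462
sin(-151°) = -0.4848
Real = 1.6258*(-0.87462) = -1.4220
Imag = 1.6258*(-0.4848) = -0.7882

-1.4220 - 0.7882i


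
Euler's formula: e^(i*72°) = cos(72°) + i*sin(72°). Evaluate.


cos(72°) = 0.3090
sin(72°) = 0.9511

e^(i*72°) = 0.3090 + 0.9511i


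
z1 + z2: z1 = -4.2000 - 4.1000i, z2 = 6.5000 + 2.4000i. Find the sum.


Real: -4.2 + 6.5 = 2.3
Imag: -4.1 + 2.4 = -1.7

2.3000 - 1.7000i


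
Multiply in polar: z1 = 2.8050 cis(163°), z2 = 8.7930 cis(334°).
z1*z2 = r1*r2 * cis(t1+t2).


r = 2.8050 * 8.7930 = 24.6644
theta = 163° + 334° = 497° = 137° (mod 360)

24.6644 cis(137°)


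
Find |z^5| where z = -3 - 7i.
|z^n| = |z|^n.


|z| = sqrt(9+49) = sqrt(58) = 7.6158
|z^5| = |z|^5 = (sqrt(58))^5 = 58^2 * sqrt(58) = 3364*sqrt(58)

|z^5| = 3364*sqrt(58) ≈ 25619.4607


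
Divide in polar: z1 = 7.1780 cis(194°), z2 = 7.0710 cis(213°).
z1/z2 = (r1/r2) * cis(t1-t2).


r = 7.1780 / 7.0710 = 1.0151
theta = 194° - 213° = -19° = 341° (mod 360)

1.0151 cis(341°)


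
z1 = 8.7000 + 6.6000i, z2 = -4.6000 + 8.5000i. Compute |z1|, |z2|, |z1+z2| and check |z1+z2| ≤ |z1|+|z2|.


|z1| = sqrt(8.7^2 + 6.6^2) = sqrt(119.25) = 10.9202
|z2| = sqrt((-4.6)^2 + 8.5^2) = sqrt(93.41) = 9.6649
z1+z2 = 4.1000 + 15.1000i
|z1+z2| = sqrt(244.82) = 15.6467
|z1|+|z2| = 10.9202 + 9.6649 = 20.5851

|z1+z2| = 15.6467 ≤ |z1|+|z2| = 20.5851 (verified)


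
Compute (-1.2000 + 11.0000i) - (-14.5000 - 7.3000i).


Real: -1.2 + 14.5 = 13.3
Imag: 11 + 7.3 = 18.3

13.3000 + 18.3000i


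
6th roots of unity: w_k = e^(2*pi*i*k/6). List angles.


The 6th roots of unity are cis(360k/6°) for k=0..5
Angle step = 360/6 = 60°
Primitive root: cis(60°)
Primitive root = 0.5000 + 0.8660i

6 roots at angles: 0°, 60°, 120°, 180°, 240°, 300°


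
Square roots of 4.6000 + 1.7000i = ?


|z| = sqrt(21.16+2.89) = 4.9041
sqrt((|z|+a)/2) = sqrt((4.9041+4.6)/2) = sqrt(4.7520) = 2.1799
sqrt((|z|-a)/2) = sqrt((4.9041-4.6)/2) = sqrt(0.1520) = 0.3899

±(2.1799 + 0.3899i) i.e. 2.1799 + 0.3899i and -2.1799 - 0.3899i


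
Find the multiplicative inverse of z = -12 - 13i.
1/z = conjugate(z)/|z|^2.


|z|^2 = 144+169 = 313
1/z = (-12 + 13i)/313

1/z = -0.0383 + 0.0415i


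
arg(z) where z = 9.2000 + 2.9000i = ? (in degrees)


Re = 9.2, Im = 2.9
arg = atan2(2.9, 9.2) = 17.4958 degrees

arg(z) = 17.4958 degrees


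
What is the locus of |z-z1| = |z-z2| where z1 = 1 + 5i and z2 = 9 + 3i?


Equal distances means the locus is the perpendicular bisector of z1 and z2.
Midpoint = ((1+9)/2, (5+3)/2) = (5.0000, 4.0000)

Perpendicular bisector through (5.0000, 4.0000)


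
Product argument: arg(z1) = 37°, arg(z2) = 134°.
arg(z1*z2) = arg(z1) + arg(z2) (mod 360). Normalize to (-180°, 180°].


arg(z1*z2) = 37° + 134° = 171°
Normalized to (-180°, 180°]: 171°

171°
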